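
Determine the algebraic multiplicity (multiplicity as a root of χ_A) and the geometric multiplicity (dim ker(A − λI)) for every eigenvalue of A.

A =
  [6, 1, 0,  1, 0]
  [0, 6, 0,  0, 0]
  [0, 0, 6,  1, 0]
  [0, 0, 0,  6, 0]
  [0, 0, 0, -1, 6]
λ = 6: alg = 5, geom = 3

Step 1 — factor the characteristic polynomial to read off the algebraic multiplicities:
  χ_A(x) = (x - 6)^5

Step 2 — compute geometric multiplicities via the rank-nullity identity g(λ) = n − rank(A − λI):
  rank(A − (6)·I) = 2, so dim ker(A − (6)·I) = n − 2 = 3

Summary:
  λ = 6: algebraic multiplicity = 5, geometric multiplicity = 3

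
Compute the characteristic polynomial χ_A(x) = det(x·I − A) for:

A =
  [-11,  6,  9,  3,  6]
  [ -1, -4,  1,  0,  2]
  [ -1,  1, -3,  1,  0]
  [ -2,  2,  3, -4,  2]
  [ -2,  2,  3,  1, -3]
x^5 + 25*x^4 + 250*x^3 + 1250*x^2 + 3125*x + 3125

Expanding det(x·I − A) (e.g. by cofactor expansion or by noting that A is similar to its Jordan form J, which has the same characteristic polynomial as A) gives
  χ_A(x) = x^5 + 25*x^4 + 250*x^3 + 1250*x^2 + 3125*x + 3125
which factors as (x + 5)^5. The eigenvalues (with algebraic multiplicities) are λ = -5 with multiplicity 5.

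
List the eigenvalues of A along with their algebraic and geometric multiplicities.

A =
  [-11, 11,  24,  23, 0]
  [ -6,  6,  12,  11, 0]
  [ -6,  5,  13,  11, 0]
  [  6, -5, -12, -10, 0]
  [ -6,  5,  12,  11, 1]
λ = -5: alg = 1, geom = 1; λ = 1: alg = 4, geom = 3

Step 1 — factor the characteristic polynomial to read off the algebraic multiplicities:
  χ_A(x) = (x - 1)^4*(x + 5)

Step 2 — compute geometric multiplicities via the rank-nullity identity g(λ) = n − rank(A − λI):
  rank(A − (-5)·I) = 4, so dim ker(A − (-5)·I) = n − 4 = 1
  rank(A − (1)·I) = 2, so dim ker(A − (1)·I) = n − 2 = 3

Summary:
  λ = -5: algebraic multiplicity = 1, geometric multiplicity = 1
  λ = 1: algebraic multiplicity = 4, geometric multiplicity = 3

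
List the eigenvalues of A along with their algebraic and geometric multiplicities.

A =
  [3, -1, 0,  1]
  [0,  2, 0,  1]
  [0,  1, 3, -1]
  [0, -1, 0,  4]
λ = 3: alg = 4, geom = 3

Step 1 — factor the characteristic polynomial to read off the algebraic multiplicities:
  χ_A(x) = (x - 3)^4

Step 2 — compute geometric multiplicities via the rank-nullity identity g(λ) = n − rank(A − λI):
  rank(A − (3)·I) = 1, so dim ker(A − (3)·I) = n − 1 = 3

Summary:
  λ = 3: algebraic multiplicity = 4, geometric multiplicity = 3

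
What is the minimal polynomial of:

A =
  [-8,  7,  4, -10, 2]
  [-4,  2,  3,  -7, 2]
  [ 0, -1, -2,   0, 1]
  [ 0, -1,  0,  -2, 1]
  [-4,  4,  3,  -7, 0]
x^3 + 6*x^2 + 12*x + 8

The characteristic polynomial is χ_A(x) = (x + 2)^5, so the eigenvalues are known. The minimal polynomial is
  m_A(x) = Π_λ (x − λ)^{k_λ}
where k_λ is the size of the *largest* Jordan block for λ (equivalently, the smallest k with (A − λI)^k v = 0 for every generalised eigenvector v of λ).

  λ = -2: largest Jordan block has size 3, contributing (x + 2)^3

So m_A(x) = (x + 2)^3 = x^3 + 6*x^2 + 12*x + 8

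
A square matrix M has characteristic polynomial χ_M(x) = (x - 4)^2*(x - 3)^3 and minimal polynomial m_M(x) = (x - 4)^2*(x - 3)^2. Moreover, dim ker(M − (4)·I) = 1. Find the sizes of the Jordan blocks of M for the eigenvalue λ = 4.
Block sizes for λ = 4: [2]

Step 1 — from the characteristic polynomial, algebraic multiplicity of λ = 4 is 2. From dim ker(M − (4)·I) = 1, there are exactly 1 Jordan blocks for λ = 4.
Step 2 — from the minimal polynomial, the factor (x − 4)^2 tells us the largest block for λ = 4 has size 2.
Step 3 — with total size 2, 1 blocks, and largest block 2, the block sizes (in nonincreasing order) are [2].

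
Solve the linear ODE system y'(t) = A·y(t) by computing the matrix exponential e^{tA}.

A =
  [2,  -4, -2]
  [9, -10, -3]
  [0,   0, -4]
e^{tA} =
  [6*t*exp(-4*t) + exp(-4*t), -4*t*exp(-4*t), -2*t*exp(-4*t)]
  [9*t*exp(-4*t), -6*t*exp(-4*t) + exp(-4*t), -3*t*exp(-4*t)]
  [0, 0, exp(-4*t)]

Strategy: write A = P · J · P⁻¹ where J is a Jordan canonical form, so e^{tA} = P · e^{tJ} · P⁻¹, and e^{tJ} can be computed block-by-block.

A has Jordan form
J =
  [-4,  1,  0]
  [ 0, -4,  0]
  [ 0,  0, -4]
(up to reordering of blocks).

Per-block formulas:
  For a 2×2 Jordan block J_2(-4): exp(t · J_2(-4)) = e^(-4t)·(I + t·N), where N is the 2×2 nilpotent shift.
  For a 1×1 block at λ = -4: exp(t · [-4]) = [e^(-4t)].

After assembling e^{tJ} and conjugating by P, we get:

e^{tA} =
  [6*t*exp(-4*t) + exp(-4*t), -4*t*exp(-4*t), -2*t*exp(-4*t)]
  [9*t*exp(-4*t), -6*t*exp(-4*t) + exp(-4*t), -3*t*exp(-4*t)]
  [0, 0, exp(-4*t)]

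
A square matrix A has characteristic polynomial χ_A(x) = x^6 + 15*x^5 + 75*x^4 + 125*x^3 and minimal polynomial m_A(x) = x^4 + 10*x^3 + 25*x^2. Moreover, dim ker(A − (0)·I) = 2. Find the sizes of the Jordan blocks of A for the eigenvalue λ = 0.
Block sizes for λ = 0: [2, 1]

Step 1 — from the characteristic polynomial, algebraic multiplicity of λ = 0 is 3. From dim ker(A − (0)·I) = 2, there are exactly 2 Jordan blocks for λ = 0.
Step 2 — from the minimal polynomial, the factor (x − 0)^2 tells us the largest block for λ = 0 has size 2.
Step 3 — with total size 3, 2 blocks, and largest block 2, the block sizes (in nonincreasing order) are [2, 1].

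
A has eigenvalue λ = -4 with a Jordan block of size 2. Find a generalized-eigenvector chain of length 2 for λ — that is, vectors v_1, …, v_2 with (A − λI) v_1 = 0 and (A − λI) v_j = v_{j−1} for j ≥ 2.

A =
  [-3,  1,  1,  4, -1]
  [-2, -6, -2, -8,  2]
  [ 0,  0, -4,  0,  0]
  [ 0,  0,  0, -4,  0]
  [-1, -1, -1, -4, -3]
A Jordan chain for λ = -4 of length 2:
v_1 = (1, -2, 0, 0, -1)ᵀ
v_2 = (1, 0, 0, 0, 0)ᵀ

Let N = A − (-4)·I. We want v_2 with N^2 v_2 = 0 but N^1 v_2 ≠ 0; then v_{j-1} := N · v_j for j = 2, …, 2.

Pick v_2 = (1, 0, 0, 0, 0)ᵀ.
Then v_1 = N · v_2 = (1, -2, 0, 0, -1)ᵀ.

Sanity check: (A − (-4)·I) v_1 = (0, 0, 0, 0, 0)ᵀ = 0. ✓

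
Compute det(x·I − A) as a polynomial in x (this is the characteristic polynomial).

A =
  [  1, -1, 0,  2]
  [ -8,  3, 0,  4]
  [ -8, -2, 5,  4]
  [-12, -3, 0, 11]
x^4 - 20*x^3 + 150*x^2 - 500*x + 625

Expanding det(x·I − A) (e.g. by cofactor expansion or by noting that A is similar to its Jordan form J, which has the same characteristic polynomial as A) gives
  χ_A(x) = x^4 - 20*x^3 + 150*x^2 - 500*x + 625
which factors as (x - 5)^4. The eigenvalues (with algebraic multiplicities) are λ = 5 with multiplicity 4.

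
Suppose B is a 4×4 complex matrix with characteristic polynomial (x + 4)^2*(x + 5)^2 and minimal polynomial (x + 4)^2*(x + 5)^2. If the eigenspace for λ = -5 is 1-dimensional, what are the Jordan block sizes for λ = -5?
Block sizes for λ = -5: [2]

Step 1 — from the characteristic polynomial, algebraic multiplicity of λ = -5 is 2. From dim ker(B − (-5)·I) = 1, there are exactly 1 Jordan blocks for λ = -5.
Step 2 — from the minimal polynomial, the factor (x + 5)^2 tells us the largest block for λ = -5 has size 2.
Step 3 — with total size 2, 1 blocks, and largest block 2, the block sizes (in nonincreasing order) are [2].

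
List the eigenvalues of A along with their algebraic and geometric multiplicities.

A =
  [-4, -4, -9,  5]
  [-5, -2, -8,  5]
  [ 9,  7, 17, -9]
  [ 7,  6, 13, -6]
λ = 1: alg = 3, geom = 2; λ = 2: alg = 1, geom = 1

Step 1 — factor the characteristic polynomial to read off the algebraic multiplicities:
  χ_A(x) = (x - 2)*(x - 1)^3

Step 2 — compute geometric multiplicities via the rank-nullity identity g(λ) = n − rank(A − λI):
  rank(A − (1)·I) = 2, so dim ker(A − (1)·I) = n − 2 = 2
  rank(A − (2)·I) = 3, so dim ker(A − (2)·I) = n − 3 = 1

Summary:
  λ = 1: algebraic multiplicity = 3, geometric multiplicity = 2
  λ = 2: algebraic multiplicity = 1, geometric multiplicity = 1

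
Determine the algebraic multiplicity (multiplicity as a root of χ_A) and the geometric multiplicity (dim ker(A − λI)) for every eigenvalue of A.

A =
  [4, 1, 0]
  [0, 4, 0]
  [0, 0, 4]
λ = 4: alg = 3, geom = 2

Step 1 — factor the characteristic polynomial to read off the algebraic multiplicities:
  χ_A(x) = (x - 4)^3

Step 2 — compute geometric multiplicities via the rank-nullity identity g(λ) = n − rank(A − λI):
  rank(A − (4)·I) = 1, so dim ker(A − (4)·I) = n − 1 = 2

Summary:
  λ = 4: algebraic multiplicity = 3, geometric multiplicity = 2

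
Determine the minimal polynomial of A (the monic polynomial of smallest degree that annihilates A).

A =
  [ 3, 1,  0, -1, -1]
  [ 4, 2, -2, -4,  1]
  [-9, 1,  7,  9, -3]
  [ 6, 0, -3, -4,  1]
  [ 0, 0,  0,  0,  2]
x^3 - 6*x^2 + 12*x - 8

The characteristic polynomial is χ_A(x) = (x - 2)^5, so the eigenvalues are known. The minimal polynomial is
  m_A(x) = Π_λ (x − λ)^{k_λ}
where k_λ is the size of the *largest* Jordan block for λ (equivalently, the smallest k with (A − λI)^k v = 0 for every generalised eigenvector v of λ).

  λ = 2: largest Jordan block has size 3, contributing (x − 2)^3

So m_A(x) = (x - 2)^3 = x^3 - 6*x^2 + 12*x - 8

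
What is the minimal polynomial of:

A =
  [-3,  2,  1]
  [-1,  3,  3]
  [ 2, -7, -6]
x^3 + 6*x^2 + 12*x + 8

The characteristic polynomial is χ_A(x) = (x + 2)^3, so the eigenvalues are known. The minimal polynomial is
  m_A(x) = Π_λ (x − λ)^{k_λ}
where k_λ is the size of the *largest* Jordan block for λ (equivalently, the smallest k with (A − λI)^k v = 0 for every generalised eigenvector v of λ).

  λ = -2: largest Jordan block has size 3, contributing (x + 2)^3

So m_A(x) = (x + 2)^3 = x^3 + 6*x^2 + 12*x + 8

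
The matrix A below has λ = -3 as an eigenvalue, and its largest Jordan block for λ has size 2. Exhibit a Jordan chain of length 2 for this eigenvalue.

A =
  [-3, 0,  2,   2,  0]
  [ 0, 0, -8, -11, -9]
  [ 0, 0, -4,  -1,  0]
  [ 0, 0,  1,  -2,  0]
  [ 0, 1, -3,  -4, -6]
A Jordan chain for λ = -3 of length 2:
v_1 = (0, 3, 0, 0, 1)ᵀ
v_2 = (0, 1, 0, 0, 0)ᵀ

Let N = A − (-3)·I. We want v_2 with N^2 v_2 = 0 but N^1 v_2 ≠ 0; then v_{j-1} := N · v_j for j = 2, …, 2.

Pick v_2 = (0, 1, 0, 0, 0)ᵀ.
Then v_1 = N · v_2 = (0, 3, 0, 0, 1)ᵀ.

Sanity check: (A − (-3)·I) v_1 = (0, 0, 0, 0, 0)ᵀ = 0. ✓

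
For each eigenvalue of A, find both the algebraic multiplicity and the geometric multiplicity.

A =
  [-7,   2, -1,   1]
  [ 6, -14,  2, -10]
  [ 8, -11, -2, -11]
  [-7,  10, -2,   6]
λ = -5: alg = 3, geom = 1; λ = -2: alg = 1, geom = 1

Step 1 — factor the characteristic polynomial to read off the algebraic multiplicities:
  χ_A(x) = (x + 2)*(x + 5)^3

Step 2 — compute geometric multiplicities via the rank-nullity identity g(λ) = n − rank(A − λI):
  rank(A − (-5)·I) = 3, so dim ker(A − (-5)·I) = n − 3 = 1
  rank(A − (-2)·I) = 3, so dim ker(A − (-2)·I) = n − 3 = 1

Summary:
  λ = -5: algebraic multiplicity = 3, geometric multiplicity = 1
  λ = -2: algebraic multiplicity = 1, geometric multiplicity = 1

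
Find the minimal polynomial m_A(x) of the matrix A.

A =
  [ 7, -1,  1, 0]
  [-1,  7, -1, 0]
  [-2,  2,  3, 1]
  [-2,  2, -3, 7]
x^3 - 18*x^2 + 108*x - 216

The characteristic polynomial is χ_A(x) = (x - 6)^4, so the eigenvalues are known. The minimal polynomial is
  m_A(x) = Π_λ (x − λ)^{k_λ}
where k_λ is the size of the *largest* Jordan block for λ (equivalently, the smallest k with (A − λI)^k v = 0 for every generalised eigenvector v of λ).

  λ = 6: largest Jordan block has size 3, contributing (x − 6)^3

So m_A(x) = (x - 6)^3 = x^3 - 18*x^2 + 108*x - 216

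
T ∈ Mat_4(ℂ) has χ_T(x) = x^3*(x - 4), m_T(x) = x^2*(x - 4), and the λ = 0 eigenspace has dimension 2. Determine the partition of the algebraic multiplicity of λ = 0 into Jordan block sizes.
Block sizes for λ = 0: [2, 1]

Step 1 — from the characteristic polynomial, algebraic multiplicity of λ = 0 is 3. From dim ker(T − (0)·I) = 2, there are exactly 2 Jordan blocks for λ = 0.
Step 2 — from the minimal polynomial, the factor (x − 0)^2 tells us the largest block for λ = 0 has size 2.
Step 3 — with total size 3, 2 blocks, and largest block 2, the block sizes (in nonincreasing order) are [2, 1].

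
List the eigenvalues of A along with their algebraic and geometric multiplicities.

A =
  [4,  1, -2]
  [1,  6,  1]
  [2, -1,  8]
λ = 6: alg = 3, geom = 1

Step 1 — factor the characteristic polynomial to read off the algebraic multiplicities:
  χ_A(x) = (x - 6)^3

Step 2 — compute geometric multiplicities via the rank-nullity identity g(λ) = n − rank(A − λI):
  rank(A − (6)·I) = 2, so dim ker(A − (6)·I) = n − 2 = 1

Summary:
  λ = 6: algebraic multiplicity = 3, geometric multiplicity = 1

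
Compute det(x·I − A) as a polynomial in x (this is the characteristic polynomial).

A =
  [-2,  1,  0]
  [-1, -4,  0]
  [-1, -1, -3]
x^3 + 9*x^2 + 27*x + 27

Expanding det(x·I − A) (e.g. by cofactor expansion or by noting that A is similar to its Jordan form J, which has the same characteristic polynomial as A) gives
  χ_A(x) = x^3 + 9*x^2 + 27*x + 27
which factors as (x + 3)^3. The eigenvalues (with algebraic multiplicities) are λ = -3 with multiplicity 3.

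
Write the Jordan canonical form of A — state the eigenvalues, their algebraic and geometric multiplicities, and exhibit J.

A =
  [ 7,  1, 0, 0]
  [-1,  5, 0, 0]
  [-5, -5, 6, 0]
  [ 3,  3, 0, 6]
J_2(6) ⊕ J_1(6) ⊕ J_1(6)

The characteristic polynomial is
  det(x·I − A) = x^4 - 24*x^3 + 216*x^2 - 864*x + 1296 = (x - 6)^4

Eigenvalues and multiplicities (the geometric multiplicity of λ is n − rank(A − λI), which equals the number of Jordan blocks for λ):
  λ = 6: algebraic multiplicity = 4, geometric multiplicity = 3

Determining the block sizes for each eigenvalue:
  λ = 6: 3 blocks summing to 4 forces exactly one block of size 2 and the rest size 1 → block sizes [2, 1, 1]

Assembling the blocks gives a Jordan form
J =
  [6, 1, 0, 0]
  [0, 6, 0, 0]
  [0, 0, 6, 0]
  [0, 0, 0, 6]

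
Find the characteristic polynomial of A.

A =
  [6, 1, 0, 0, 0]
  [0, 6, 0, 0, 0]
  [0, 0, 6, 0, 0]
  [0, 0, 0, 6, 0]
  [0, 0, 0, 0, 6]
x^5 - 30*x^4 + 360*x^3 - 2160*x^2 + 6480*x - 7776

Expanding det(x·I − A) (e.g. by cofactor expansion or by noting that A is similar to its Jordan form J, which has the same characteristic polynomial as A) gives
  χ_A(x) = x^5 - 30*x^4 + 360*x^3 - 2160*x^2 + 6480*x - 7776
which factors as (x - 6)^5. The eigenvalues (with algebraic multiplicities) are λ = 6 with multiplicity 5.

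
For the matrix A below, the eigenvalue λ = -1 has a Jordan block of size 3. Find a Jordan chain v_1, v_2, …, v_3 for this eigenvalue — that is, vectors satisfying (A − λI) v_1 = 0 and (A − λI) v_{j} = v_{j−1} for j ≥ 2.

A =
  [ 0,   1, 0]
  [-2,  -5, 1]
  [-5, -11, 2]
A Jordan chain for λ = -1 of length 3:
v_1 = (-1, 1, 2)ᵀ
v_2 = (1, -2, -5)ᵀ
v_3 = (1, 0, 0)ᵀ

Let N = A − (-1)·I. We want v_3 with N^3 v_3 = 0 but N^2 v_3 ≠ 0; then v_{j-1} := N · v_j for j = 3, …, 2.

Pick v_3 = (1, 0, 0)ᵀ.
Then v_2 = N · v_3 = (1, -2, -5)ᵀ.
Then v_1 = N · v_2 = (-1, 1, 2)ᵀ.

Sanity check: (A − (-1)·I) v_1 = (0, 0, 0)ᵀ = 0. ✓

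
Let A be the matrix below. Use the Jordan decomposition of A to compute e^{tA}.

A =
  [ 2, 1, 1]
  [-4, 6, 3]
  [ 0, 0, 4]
e^{tA} =
  [-2*t*exp(4*t) + exp(4*t), t*exp(4*t), t^2*exp(4*t)/2 + t*exp(4*t)]
  [-4*t*exp(4*t), 2*t*exp(4*t) + exp(4*t), t^2*exp(4*t) + 3*t*exp(4*t)]
  [0, 0, exp(4*t)]

Strategy: write A = P · J · P⁻¹ where J is a Jordan canonical form, so e^{tA} = P · e^{tJ} · P⁻¹, and e^{tJ} can be computed block-by-block.

A has Jordan form
J =
  [4, 1, 0]
  [0, 4, 1]
  [0, 0, 4]
(up to reordering of blocks).

Per-block formulas:
  For a 3×3 Jordan block J_3(4): exp(t · J_3(4)) = e^(4t)·(I + t·N + (t^2/2)·N^2), where N is the 3×3 nilpotent shift.

After assembling e^{tJ} and conjugating by P, we get:

e^{tA} =
  [-2*t*exp(4*t) + exp(4*t), t*exp(4*t), t^2*exp(4*t)/2 + t*exp(4*t)]
  [-4*t*exp(4*t), 2*t*exp(4*t) + exp(4*t), t^2*exp(4*t) + 3*t*exp(4*t)]
  [0, 0, exp(4*t)]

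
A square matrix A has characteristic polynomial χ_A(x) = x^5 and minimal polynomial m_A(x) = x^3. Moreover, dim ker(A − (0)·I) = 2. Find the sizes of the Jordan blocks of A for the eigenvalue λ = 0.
Block sizes for λ = 0: [3, 2]

Step 1 — from the characteristic polynomial, algebraic multiplicity of λ = 0 is 5. From dim ker(A − (0)·I) = 2, there are exactly 2 Jordan blocks for λ = 0.
Step 2 — from the minimal polynomial, the factor (x − 0)^3 tells us the largest block for λ = 0 has size 3.
Step 3 — with total size 5, 2 blocks, and largest block 3, the block sizes (in nonincreasing order) are [3, 2].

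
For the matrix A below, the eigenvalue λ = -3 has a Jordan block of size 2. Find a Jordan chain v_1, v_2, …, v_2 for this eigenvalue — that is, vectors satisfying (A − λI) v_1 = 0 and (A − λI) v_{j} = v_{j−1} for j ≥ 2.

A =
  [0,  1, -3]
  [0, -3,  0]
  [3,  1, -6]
A Jordan chain for λ = -3 of length 2:
v_1 = (3, 0, 3)ᵀ
v_2 = (1, 0, 0)ᵀ

Let N = A − (-3)·I. We want v_2 with N^2 v_2 = 0 but N^1 v_2 ≠ 0; then v_{j-1} := N · v_j for j = 2, …, 2.

Pick v_2 = (1, 0, 0)ᵀ.
Then v_1 = N · v_2 = (3, 0, 3)ᵀ.

Sanity check: (A − (-3)·I) v_1 = (0, 0, 0)ᵀ = 0. ✓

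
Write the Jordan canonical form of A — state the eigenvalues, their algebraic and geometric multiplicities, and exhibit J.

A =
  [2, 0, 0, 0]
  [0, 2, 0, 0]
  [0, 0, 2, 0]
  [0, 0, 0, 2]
J_1(2) ⊕ J_1(2) ⊕ J_1(2) ⊕ J_1(2)

The characteristic polynomial is
  det(x·I − A) = x^4 - 8*x^3 + 24*x^2 - 32*x + 16 = (x - 2)^4

Eigenvalues and multiplicities (the geometric multiplicity of λ is n − rank(A − λI), which equals the number of Jordan blocks for λ):
  λ = 2: algebraic multiplicity = 4, geometric multiplicity = 4

Determining the block sizes for each eigenvalue:
  λ = 2: gm = am = 4, so every block has size 1 → block sizes [1, 1, 1, 1]

Assembling the blocks gives a Jordan form
J =
  [2, 0, 0, 0]
  [0, 2, 0, 0]
  [0, 0, 2, 0]
  [0, 0, 0, 2]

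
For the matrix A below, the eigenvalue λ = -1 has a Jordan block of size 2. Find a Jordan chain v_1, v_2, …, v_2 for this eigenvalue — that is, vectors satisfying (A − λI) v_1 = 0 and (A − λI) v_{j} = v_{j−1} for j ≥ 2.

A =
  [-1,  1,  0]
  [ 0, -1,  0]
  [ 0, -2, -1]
A Jordan chain for λ = -1 of length 2:
v_1 = (1, 0, -2)ᵀ
v_2 = (0, 1, 0)ᵀ

Let N = A − (-1)·I. We want v_2 with N^2 v_2 = 0 but N^1 v_2 ≠ 0; then v_{j-1} := N · v_j for j = 2, …, 2.

Pick v_2 = (0, 1, 0)ᵀ.
Then v_1 = N · v_2 = (1, 0, -2)ᵀ.

Sanity check: (A − (-1)·I) v_1 = (0, 0, 0)ᵀ = 0. ✓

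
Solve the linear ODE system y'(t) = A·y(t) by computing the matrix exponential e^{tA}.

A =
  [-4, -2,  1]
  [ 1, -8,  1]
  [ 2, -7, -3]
e^{tA} =
  [t^2*exp(-5*t)/2 + t*exp(-5*t) + exp(-5*t), -3*t^2*exp(-5*t)/2 - 2*t*exp(-5*t), t^2*exp(-5*t)/2 + t*exp(-5*t)]
  [t*exp(-5*t), -3*t*exp(-5*t) + exp(-5*t), t*exp(-5*t)]
  [-t^2*exp(-5*t)/2 + 2*t*exp(-5*t), 3*t^2*exp(-5*t)/2 - 7*t*exp(-5*t), -t^2*exp(-5*t)/2 + 2*t*exp(-5*t) + exp(-5*t)]

Strategy: write A = P · J · P⁻¹ where J is a Jordan canonical form, so e^{tA} = P · e^{tJ} · P⁻¹, and e^{tJ} can be computed block-by-block.

A has Jordan form
J =
  [-5,  1,  0]
  [ 0, -5,  1]
  [ 0,  0, -5]
(up to reordering of blocks).

Per-block formulas:
  For a 3×3 Jordan block J_3(-5): exp(t · J_3(-5)) = e^(-5t)·(I + t·N + (t^2/2)·N^2), where N is the 3×3 nilpotent shift.

After assembling e^{tJ} and conjugating by P, we get:

e^{tA} =
  [t^2*exp(-5*t)/2 + t*exp(-5*t) + exp(-5*t), -3*t^2*exp(-5*t)/2 - 2*t*exp(-5*t), t^2*exp(-5*t)/2 + t*exp(-5*t)]
  [t*exp(-5*t), -3*t*exp(-5*t) + exp(-5*t), t*exp(-5*t)]
  [-t^2*exp(-5*t)/2 + 2*t*exp(-5*t), 3*t^2*exp(-5*t)/2 - 7*t*exp(-5*t), -t^2*exp(-5*t)/2 + 2*t*exp(-5*t) + exp(-5*t)]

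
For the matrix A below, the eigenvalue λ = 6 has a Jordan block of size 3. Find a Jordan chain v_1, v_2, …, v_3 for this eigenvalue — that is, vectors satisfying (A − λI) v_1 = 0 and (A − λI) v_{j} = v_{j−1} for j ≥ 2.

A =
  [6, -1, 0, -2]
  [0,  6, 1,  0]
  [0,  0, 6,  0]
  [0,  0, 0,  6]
A Jordan chain for λ = 6 of length 3:
v_1 = (-1, 0, 0, 0)ᵀ
v_2 = (0, 1, 0, 0)ᵀ
v_3 = (0, 0, 1, 0)ᵀ

Let N = A − (6)·I. We want v_3 with N^3 v_3 = 0 but N^2 v_3 ≠ 0; then v_{j-1} := N · v_j for j = 3, …, 2.

Pick v_3 = (0, 0, 1, 0)ᵀ.
Then v_2 = N · v_3 = (0, 1, 0, 0)ᵀ.
Then v_1 = N · v_2 = (-1, 0, 0, 0)ᵀ.

Sanity check: (A − (6)·I) v_1 = (0, 0, 0, 0)ᵀ = 0. ✓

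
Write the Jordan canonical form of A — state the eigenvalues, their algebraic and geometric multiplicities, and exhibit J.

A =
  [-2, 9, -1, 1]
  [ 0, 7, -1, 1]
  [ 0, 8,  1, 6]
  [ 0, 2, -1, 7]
J_1(-2) ⊕ J_3(5)

The characteristic polynomial is
  det(x·I − A) = x^4 - 13*x^3 + 45*x^2 + 25*x - 250 = (x - 5)^3*(x + 2)

Eigenvalues and multiplicities (the geometric multiplicity of λ is n − rank(A − λI), which equals the number of Jordan blocks for λ):
  λ = -2: algebraic multiplicity = 1, geometric multiplicity = 1
  λ = 5: algebraic multiplicity = 3, geometric multiplicity = 1

Determining the block sizes for each eigenvalue:
  λ = -2: one block (gm = 1), so the single block has size am = 1 → block sizes [1]
  λ = 5: one block (gm = 1), so the single block has size am = 3 → block sizes [3]

Assembling the blocks gives a Jordan form
J =
  [-2, 0, 0, 0]
  [ 0, 5, 1, 0]
  [ 0, 0, 5, 1]
  [ 0, 0, 0, 5]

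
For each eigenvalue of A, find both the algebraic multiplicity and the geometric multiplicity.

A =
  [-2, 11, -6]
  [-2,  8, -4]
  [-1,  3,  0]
λ = 2: alg = 3, geom = 1

Step 1 — factor the characteristic polynomial to read off the algebraic multiplicities:
  χ_A(x) = (x - 2)^3

Step 2 — compute geometric multiplicities via the rank-nullity identity g(λ) = n − rank(A − λI):
  rank(A − (2)·I) = 2, so dim ker(A − (2)·I) = n − 2 = 1

Summary:
  λ = 2: algebraic multiplicity = 3, geometric multiplicity = 1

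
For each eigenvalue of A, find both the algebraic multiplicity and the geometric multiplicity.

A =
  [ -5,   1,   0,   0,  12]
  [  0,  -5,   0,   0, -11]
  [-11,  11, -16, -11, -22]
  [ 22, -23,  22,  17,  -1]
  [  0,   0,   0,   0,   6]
λ = -5: alg = 3, geom = 2; λ = 6: alg = 2, geom = 2

Step 1 — factor the characteristic polynomial to read off the algebraic multiplicities:
  χ_A(x) = (x - 6)^2*(x + 5)^3

Step 2 — compute geometric multiplicities via the rank-nullity identity g(λ) = n − rank(A − λI):
  rank(A − (-5)·I) = 3, so dim ker(A − (-5)·I) = n − 3 = 2
  rank(A − (6)·I) = 3, so dim ker(A − (6)·I) = n − 3 = 2

Summary:
  λ = -5: algebraic multiplicity = 3, geometric multiplicity = 2
  λ = 6: algebraic multiplicity = 2, geometric multiplicity = 2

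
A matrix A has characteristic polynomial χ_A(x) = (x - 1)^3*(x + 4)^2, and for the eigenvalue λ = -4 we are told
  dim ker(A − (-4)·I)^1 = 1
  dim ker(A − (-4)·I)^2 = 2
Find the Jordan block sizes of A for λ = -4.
Block sizes for λ = -4: [2]

From the dimensions of kernels of powers, the number of Jordan blocks of size at least j is d_j − d_{j−1} where d_j = dim ker(N^j) (with d_0 = 0). Computing the differences gives [1, 1].
The number of blocks of size exactly k is (#blocks of size ≥ k) − (#blocks of size ≥ k + 1), so the partition is: 1 block(s) of size 2.
In nonincreasing order the block sizes are [2].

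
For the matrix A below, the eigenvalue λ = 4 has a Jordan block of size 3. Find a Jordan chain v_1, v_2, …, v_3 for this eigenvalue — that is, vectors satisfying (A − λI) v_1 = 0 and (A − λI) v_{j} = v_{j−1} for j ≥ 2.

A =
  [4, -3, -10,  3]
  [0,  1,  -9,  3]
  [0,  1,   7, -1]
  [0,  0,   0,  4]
A Jordan chain for λ = 4 of length 3:
v_1 = (-1, 0, 0, 0)ᵀ
v_2 = (-3, -3, 1, 0)ᵀ
v_3 = (0, 1, 0, 0)ᵀ

Let N = A − (4)·I. We want v_3 with N^3 v_3 = 0 but N^2 v_3 ≠ 0; then v_{j-1} := N · v_j for j = 3, …, 2.

Pick v_3 = (0, 1, 0, 0)ᵀ.
Then v_2 = N · v_3 = (-3, -3, 1, 0)ᵀ.
Then v_1 = N · v_2 = (-1, 0, 0, 0)ᵀ.

Sanity check: (A − (4)·I) v_1 = (0, 0, 0, 0)ᵀ = 0. ✓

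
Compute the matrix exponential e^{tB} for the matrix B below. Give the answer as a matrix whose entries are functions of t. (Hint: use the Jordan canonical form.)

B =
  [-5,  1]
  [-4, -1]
e^{tB} =
  [-2*t*exp(-3*t) + exp(-3*t), t*exp(-3*t)]
  [-4*t*exp(-3*t), 2*t*exp(-3*t) + exp(-3*t)]

Strategy: write B = P · J · P⁻¹ where J is a Jordan canonical form, so e^{tB} = P · e^{tJ} · P⁻¹, and e^{tJ} can be computed block-by-block.

B has Jordan form
J =
  [-3,  1]
  [ 0, -3]
(up to reordering of blocks).

Per-block formulas:
  For a 2×2 Jordan block J_2(-3): exp(t · J_2(-3)) = e^(-3t)·(I + t·N), where N is the 2×2 nilpotent shift.

After assembling e^{tJ} and conjugating by P, we get:

e^{tB} =
  [-2*t*exp(-3*t) + exp(-3*t), t*exp(-3*t)]
  [-4*t*exp(-3*t), 2*t*exp(-3*t) + exp(-3*t)]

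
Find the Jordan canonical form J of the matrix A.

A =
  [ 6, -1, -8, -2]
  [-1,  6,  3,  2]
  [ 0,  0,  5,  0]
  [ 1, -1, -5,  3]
J_3(5) ⊕ J_1(5)

The characteristic polynomial is
  det(x·I − A) = x^4 - 20*x^3 + 150*x^2 - 500*x + 625 = (x - 5)^4

Eigenvalues and multiplicities (the geometric multiplicity of λ is n − rank(A − λI), which equals the number of Jordan blocks for λ):
  λ = 5: algebraic multiplicity = 4, geometric multiplicity = 2

Determining the block sizes for each eigenvalue:
  λ = 5: with am = 4 and gm = 2, the partition is not yet determined (e.g. several partitions of 4 into 2 parts exist). Let N = A − (5)·I. Computing rank(N^1) = 2, rank(N^2) = 1, rank(N^3) = 0; the number of blocks of size ≥ j is rank(N^{j−1}) − rank(N^j), giving [2, 1, 1]. So we have 1 block(s) of size 3, 1 block(s) of size 1 → block sizes [3, 1]

Assembling the blocks gives a Jordan form
J =
  [5, 1, 0, 0]
  [0, 5, 1, 0]
  [0, 0, 5, 0]
  [0, 0, 0, 5]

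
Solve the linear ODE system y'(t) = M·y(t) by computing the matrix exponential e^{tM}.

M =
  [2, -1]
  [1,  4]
e^{tM} =
  [-t*exp(3*t) + exp(3*t), -t*exp(3*t)]
  [t*exp(3*t), t*exp(3*t) + exp(3*t)]

Strategy: write M = P · J · P⁻¹ where J is a Jordan canonical form, so e^{tM} = P · e^{tJ} · P⁻¹, and e^{tJ} can be computed block-by-block.

M has Jordan form
J =
  [3, 1]
  [0, 3]
(up to reordering of blocks).

Per-block formulas:
  For a 2×2 Jordan block J_2(3): exp(t · J_2(3)) = e^(3t)·(I + t·N), where N is the 2×2 nilpotent shift.

After assembling e^{tJ} and conjugating by P, we get:

e^{tM} =
  [-t*exp(3*t) + exp(3*t), -t*exp(3*t)]
  [t*exp(3*t), t*exp(3*t) + exp(3*t)]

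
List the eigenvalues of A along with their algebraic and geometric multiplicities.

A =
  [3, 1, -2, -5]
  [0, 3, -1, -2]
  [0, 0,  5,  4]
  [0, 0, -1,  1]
λ = 3: alg = 4, geom = 2

Step 1 — factor the characteristic polynomial to read off the algebraic multiplicities:
  χ_A(x) = (x - 3)^4

Step 2 — compute geometric multiplicities via the rank-nullity identity g(λ) = n − rank(A − λI):
  rank(A − (3)·I) = 2, so dim ker(A − (3)·I) = n − 2 = 2

Summary:
  λ = 3: algebraic multiplicity = 4, geometric multiplicity = 2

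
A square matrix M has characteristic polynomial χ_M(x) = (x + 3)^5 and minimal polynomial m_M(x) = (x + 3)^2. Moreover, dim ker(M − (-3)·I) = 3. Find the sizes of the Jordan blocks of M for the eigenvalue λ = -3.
Block sizes for λ = -3: [2, 2, 1]

Step 1 — from the characteristic polynomial, algebraic multiplicity of λ = -3 is 5. From dim ker(M − (-3)·I) = 3, there are exactly 3 Jordan blocks for λ = -3.
Step 2 — from the minimal polynomial, the factor (x + 3)^2 tells us the largest block for λ = -3 has size 2.
Step 3 — with total size 5, 3 blocks, and largest block 2, the block sizes (in nonincreasing order) are [2, 2, 1].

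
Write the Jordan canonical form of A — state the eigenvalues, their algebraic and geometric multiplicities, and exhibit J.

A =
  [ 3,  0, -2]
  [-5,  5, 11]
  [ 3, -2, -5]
J_3(1)

The characteristic polynomial is
  det(x·I − A) = x^3 - 3*x^2 + 3*x - 1 = (x - 1)^3

Eigenvalues and multiplicities (the geometric multiplicity of λ is n − rank(A − λI), which equals the number of Jordan blocks for λ):
  λ = 1: algebraic multiplicity = 3, geometric multiplicity = 1

Determining the block sizes for each eigenvalue:
  λ = 1: one block (gm = 1), so the single block has size am = 3 → block sizes [3]

Assembling the blocks gives a Jordan form
J =
  [1, 1, 0]
  [0, 1, 1]
  [0, 0, 1]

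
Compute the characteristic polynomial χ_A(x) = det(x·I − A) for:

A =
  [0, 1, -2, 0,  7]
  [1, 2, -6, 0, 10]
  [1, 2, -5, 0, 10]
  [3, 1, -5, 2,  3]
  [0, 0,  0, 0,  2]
x^5 - x^4 - 5*x^3 + x^2 + 8*x + 4

Expanding det(x·I − A) (e.g. by cofactor expansion or by noting that A is similar to its Jordan form J, which has the same characteristic polynomial as A) gives
  χ_A(x) = x^5 - x^4 - 5*x^3 + x^2 + 8*x + 4
which factors as (x - 2)^2*(x + 1)^3. The eigenvalues (with algebraic multiplicities) are λ = -1 with multiplicity 3, λ = 2 with multiplicity 2.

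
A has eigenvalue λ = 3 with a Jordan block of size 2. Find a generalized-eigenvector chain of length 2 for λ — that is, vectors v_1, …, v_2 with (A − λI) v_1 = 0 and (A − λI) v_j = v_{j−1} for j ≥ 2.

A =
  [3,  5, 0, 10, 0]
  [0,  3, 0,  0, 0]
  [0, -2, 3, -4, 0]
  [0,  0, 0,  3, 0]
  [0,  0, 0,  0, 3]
A Jordan chain for λ = 3 of length 2:
v_1 = (5, 0, -2, 0, 0)ᵀ
v_2 = (0, 1, 0, 0, 0)ᵀ

Let N = A − (3)·I. We want v_2 with N^2 v_2 = 0 but N^1 v_2 ≠ 0; then v_{j-1} := N · v_j for j = 2, …, 2.

Pick v_2 = (0, 1, 0, 0, 0)ᵀ.
Then v_1 = N · v_2 = (5, 0, -2, 0, 0)ᵀ.

Sanity check: (A − (3)·I) v_1 = (0, 0, 0, 0, 0)ᵀ = 0. ✓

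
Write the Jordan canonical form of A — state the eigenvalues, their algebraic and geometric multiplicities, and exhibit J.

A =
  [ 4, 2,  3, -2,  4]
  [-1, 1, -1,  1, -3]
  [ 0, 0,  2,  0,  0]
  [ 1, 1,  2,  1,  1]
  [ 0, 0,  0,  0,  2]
J_2(2) ⊕ J_2(2) ⊕ J_1(2)

The characteristic polynomial is
  det(x·I − A) = x^5 - 10*x^4 + 40*x^3 - 80*x^2 + 80*x - 32 = (x - 2)^5

Eigenvalues and multiplicities (the geometric multiplicity of λ is n − rank(A − λI), which equals the number of Jordan blocks for λ):
  λ = 2: algebraic multiplicity = 5, geometric multiplicity = 3

Determining the block sizes for each eigenvalue:
  λ = 2: with am = 5 and gm = 3, the partition is not yet determined (e.g. several partitions of 5 into 3 parts exist). Let N = A − (2)·I. Computing rank(N^1) = 2, rank(N^2) = 0; the number of blocks of size ≥ j is rank(N^{j−1}) − rank(N^j), giving [3, 2]. So we have 2 block(s) of size 2, 1 block(s) of size 1 → block sizes [2, 2, 1]

Assembling the blocks gives a Jordan form
J =
  [2, 1, 0, 0, 0]
  [0, 2, 0, 0, 0]
  [0, 0, 2, 1, 0]
  [0, 0, 0, 2, 0]
  [0, 0, 0, 0, 2]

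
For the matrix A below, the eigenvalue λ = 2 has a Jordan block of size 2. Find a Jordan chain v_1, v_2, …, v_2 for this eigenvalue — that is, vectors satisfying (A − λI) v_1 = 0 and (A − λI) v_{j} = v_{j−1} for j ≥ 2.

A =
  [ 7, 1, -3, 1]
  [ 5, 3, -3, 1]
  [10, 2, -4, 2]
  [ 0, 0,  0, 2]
A Jordan chain for λ = 2 of length 2:
v_1 = (5, 5, 10, 0)ᵀ
v_2 = (1, 0, 0, 0)ᵀ

Let N = A − (2)·I. We want v_2 with N^2 v_2 = 0 but N^1 v_2 ≠ 0; then v_{j-1} := N · v_j for j = 2, …, 2.

Pick v_2 = (1, 0, 0, 0)ᵀ.
Then v_1 = N · v_2 = (5, 5, 10, 0)ᵀ.

Sanity check: (A − (2)·I) v_1 = (0, 0, 0, 0)ᵀ = 0. ✓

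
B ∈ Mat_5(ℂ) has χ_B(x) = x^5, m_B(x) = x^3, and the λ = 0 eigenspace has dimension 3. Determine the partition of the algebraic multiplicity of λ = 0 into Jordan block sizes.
Block sizes for λ = 0: [3, 1, 1]

Step 1 — from the characteristic polynomial, algebraic multiplicity of λ = 0 is 5. From dim ker(B − (0)·I) = 3, there are exactly 3 Jordan blocks for λ = 0.
Step 2 — from the minimal polynomial, the factor (x − 0)^3 tells us the largest block for λ = 0 has size 3.
Step 3 — with total size 5, 3 blocks, and largest block 3, the block sizes (in nonincreasing order) are [3, 1, 1].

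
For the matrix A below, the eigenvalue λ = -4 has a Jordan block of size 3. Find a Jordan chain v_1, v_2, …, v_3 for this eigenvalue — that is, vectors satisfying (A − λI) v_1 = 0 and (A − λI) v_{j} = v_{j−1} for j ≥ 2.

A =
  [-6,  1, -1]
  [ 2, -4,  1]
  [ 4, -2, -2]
A Jordan chain for λ = -4 of length 3:
v_1 = (2, 0, -4)ᵀ
v_2 = (-2, 2, 4)ᵀ
v_3 = (1, 0, 0)ᵀ

Let N = A − (-4)·I. We want v_3 with N^3 v_3 = 0 but N^2 v_3 ≠ 0; then v_{j-1} := N · v_j for j = 3, …, 2.

Pick v_3 = (1, 0, 0)ᵀ.
Then v_2 = N · v_3 = (-2, 2, 4)ᵀ.
Then v_1 = N · v_2 = (2, 0, -4)ᵀ.

Sanity check: (A − (-4)·I) v_1 = (0, 0, 0)ᵀ = 0. ✓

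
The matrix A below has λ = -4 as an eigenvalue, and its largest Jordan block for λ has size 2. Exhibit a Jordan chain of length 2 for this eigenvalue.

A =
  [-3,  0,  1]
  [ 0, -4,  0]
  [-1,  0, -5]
A Jordan chain for λ = -4 of length 2:
v_1 = (1, 0, -1)ᵀ
v_2 = (1, 0, 0)ᵀ

Let N = A − (-4)·I. We want v_2 with N^2 v_2 = 0 but N^1 v_2 ≠ 0; then v_{j-1} := N · v_j for j = 2, …, 2.

Pick v_2 = (1, 0, 0)ᵀ.
Then v_1 = N · v_2 = (1, 0, -1)ᵀ.

Sanity check: (A − (-4)·I) v_1 = (0, 0, 0)ᵀ = 0. ✓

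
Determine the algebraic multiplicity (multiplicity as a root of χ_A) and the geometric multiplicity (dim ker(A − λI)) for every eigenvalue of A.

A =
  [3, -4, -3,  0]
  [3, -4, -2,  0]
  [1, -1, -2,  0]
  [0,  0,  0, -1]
λ = -1: alg = 4, geom = 2

Step 1 — factor the characteristic polynomial to read off the algebraic multiplicities:
  χ_A(x) = (x + 1)^4

Step 2 — compute geometric multiplicities via the rank-nullity identity g(λ) = n − rank(A − λI):
  rank(A − (-1)·I) = 2, so dim ker(A − (-1)·I) = n − 2 = 2

Summary:
  λ = -1: algebraic multiplicity = 4, geometric multiplicity = 2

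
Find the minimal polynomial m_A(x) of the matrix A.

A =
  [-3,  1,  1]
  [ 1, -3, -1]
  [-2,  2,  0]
x^2 + 4*x + 4

The characteristic polynomial is χ_A(x) = (x + 2)^3, so the eigenvalues are known. The minimal polynomial is
  m_A(x) = Π_λ (x − λ)^{k_λ}
where k_λ is the size of the *largest* Jordan block for λ (equivalently, the smallest k with (A − λI)^k v = 0 for every generalised eigenvector v of λ).

  λ = -2: largest Jordan block has size 2, contributing (x + 2)^2

So m_A(x) = (x + 2)^2 = x^2 + 4*x + 4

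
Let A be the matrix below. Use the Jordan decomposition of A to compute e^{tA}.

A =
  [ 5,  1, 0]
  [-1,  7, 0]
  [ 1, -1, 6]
e^{tA} =
  [-t*exp(6*t) + exp(6*t), t*exp(6*t), 0]
  [-t*exp(6*t), t*exp(6*t) + exp(6*t), 0]
  [t*exp(6*t), -t*exp(6*t), exp(6*t)]

Strategy: write A = P · J · P⁻¹ where J is a Jordan canonical form, so e^{tA} = P · e^{tJ} · P⁻¹, and e^{tJ} can be computed block-by-block.

A has Jordan form
J =
  [6, 1, 0]
  [0, 6, 0]
  [0, 0, 6]
(up to reordering of blocks).

Per-block formulas:
  For a 2×2 Jordan block J_2(6): exp(t · J_2(6)) = e^(6t)·(I + t·N), where N is the 2×2 nilpotent shift.
  For a 1×1 block at λ = 6: exp(t · [6]) = [e^(6t)].

After assembling e^{tJ} and conjugating by P, we get:

e^{tA} =
  [-t*exp(6*t) + exp(6*t), t*exp(6*t), 0]
  [-t*exp(6*t), t*exp(6*t) + exp(6*t), 0]
  [t*exp(6*t), -t*exp(6*t), exp(6*t)]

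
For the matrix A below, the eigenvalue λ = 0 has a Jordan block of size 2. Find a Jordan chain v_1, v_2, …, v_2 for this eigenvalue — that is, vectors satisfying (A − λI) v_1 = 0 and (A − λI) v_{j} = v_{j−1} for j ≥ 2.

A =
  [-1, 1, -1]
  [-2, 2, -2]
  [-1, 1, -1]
A Jordan chain for λ = 0 of length 2:
v_1 = (-1, -2, -1)ᵀ
v_2 = (1, 0, 0)ᵀ

Let N = A − (0)·I. We want v_2 with N^2 v_2 = 0 but N^1 v_2 ≠ 0; then v_{j-1} := N · v_j for j = 2, …, 2.

Pick v_2 = (1, 0, 0)ᵀ.
Then v_1 = N · v_2 = (-1, -2, -1)ᵀ.

Sanity check: (A − (0)·I) v_1 = (0, 0, 0)ᵀ = 0. ✓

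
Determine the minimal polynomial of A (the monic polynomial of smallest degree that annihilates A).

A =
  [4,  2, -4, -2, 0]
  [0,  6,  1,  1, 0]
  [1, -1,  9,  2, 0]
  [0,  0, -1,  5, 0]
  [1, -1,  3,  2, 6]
x^3 - 18*x^2 + 108*x - 216

The characteristic polynomial is χ_A(x) = (x - 6)^5, so the eigenvalues are known. The minimal polynomial is
  m_A(x) = Π_λ (x − λ)^{k_λ}
where k_λ is the size of the *largest* Jordan block for λ (equivalently, the smallest k with (A − λI)^k v = 0 for every generalised eigenvector v of λ).

  λ = 6: largest Jordan block has size 3, contributing (x − 6)^3

So m_A(x) = (x - 6)^3 = x^3 - 18*x^2 + 108*x - 216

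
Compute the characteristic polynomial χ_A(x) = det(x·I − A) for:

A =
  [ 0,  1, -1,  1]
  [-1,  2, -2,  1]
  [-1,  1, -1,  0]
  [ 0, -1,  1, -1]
x^4

Expanding det(x·I − A) (e.g. by cofactor expansion or by noting that A is similar to its Jordan form J, which has the same characteristic polynomial as A) gives
  χ_A(x) = x^4
which factors as x^4. The eigenvalues (with algebraic multiplicities) are λ = 0 with multiplicity 4.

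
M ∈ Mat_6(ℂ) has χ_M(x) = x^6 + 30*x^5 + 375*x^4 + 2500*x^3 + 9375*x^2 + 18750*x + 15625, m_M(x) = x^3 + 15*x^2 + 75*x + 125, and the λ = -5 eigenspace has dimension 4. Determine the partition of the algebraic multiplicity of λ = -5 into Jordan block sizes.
Block sizes for λ = -5: [3, 1, 1, 1]

Step 1 — from the characteristic polynomial, algebraic multiplicity of λ = -5 is 6. From dim ker(M − (-5)·I) = 4, there are exactly 4 Jordan blocks for λ = -5.
Step 2 — from the minimal polynomial, the factor (x + 5)^3 tells us the largest block for λ = -5 has size 3.
Step 3 — with total size 6, 4 blocks, and largest block 3, the block sizes (in nonincreasing order) are [3, 1, 1, 1].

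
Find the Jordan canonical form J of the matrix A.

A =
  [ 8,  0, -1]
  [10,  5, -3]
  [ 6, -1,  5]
J_3(6)

The characteristic polynomial is
  det(x·I − A) = x^3 - 18*x^2 + 108*x - 216 = (x - 6)^3

Eigenvalues and multiplicities (the geometric multiplicity of λ is n − rank(A − λI), which equals the number of Jordan blocks for λ):
  λ = 6: algebraic multiplicity = 3, geometric multiplicity = 1

Determining the block sizes for each eigenvalue:
  λ = 6: one block (gm = 1), so the single block has size am = 3 → block sizes [3]

Assembling the blocks gives a Jordan form
J =
  [6, 1, 0]
  [0, 6, 1]
  [0, 0, 6]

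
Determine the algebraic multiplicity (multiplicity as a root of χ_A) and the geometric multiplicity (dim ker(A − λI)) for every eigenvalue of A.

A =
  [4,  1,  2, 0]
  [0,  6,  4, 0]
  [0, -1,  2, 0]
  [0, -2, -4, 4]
λ = 4: alg = 4, geom = 3

Step 1 — factor the characteristic polynomial to read off the algebraic multiplicities:
  χ_A(x) = (x - 4)^4

Step 2 — compute geometric multiplicities via the rank-nullity identity g(λ) = n − rank(A − λI):
  rank(A − (4)·I) = 1, so dim ker(A − (4)·I) = n − 1 = 3

Summary:
  λ = 4: algebraic multiplicity = 4, geometric multiplicity = 3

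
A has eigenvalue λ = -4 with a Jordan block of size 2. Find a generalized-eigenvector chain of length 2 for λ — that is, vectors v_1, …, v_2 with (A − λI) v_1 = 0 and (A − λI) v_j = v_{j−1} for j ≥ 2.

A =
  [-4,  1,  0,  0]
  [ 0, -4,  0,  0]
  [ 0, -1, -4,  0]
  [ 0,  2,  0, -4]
A Jordan chain for λ = -4 of length 2:
v_1 = (1, 0, -1, 2)ᵀ
v_2 = (0, 1, 0, 0)ᵀ

Let N = A − (-4)·I. We want v_2 with N^2 v_2 = 0 but N^1 v_2 ≠ 0; then v_{j-1} := N · v_j for j = 2, …, 2.

Pick v_2 = (0, 1, 0, 0)ᵀ.
Then v_1 = N · v_2 = (1, 0, -1, 2)ᵀ.

Sanity check: (A − (-4)·I) v_1 = (0, 0, 0, 0)ᵀ = 0. ✓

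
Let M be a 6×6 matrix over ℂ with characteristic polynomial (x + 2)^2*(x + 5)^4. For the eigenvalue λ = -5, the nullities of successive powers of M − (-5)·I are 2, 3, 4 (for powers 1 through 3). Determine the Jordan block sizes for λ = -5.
Block sizes for λ = -5: [3, 1]

From the dimensions of kernels of powers, the number of Jordan blocks of size at least j is d_j − d_{j−1} where d_j = dim ker(N^j) (with d_0 = 0). Computing the differences gives [2, 1, 1].
The number of blocks of size exactly k is (#blocks of size ≥ k) − (#blocks of size ≥ k + 1), so the partition is: 1 block(s) of size 1, 1 block(s) of size 3.
In nonincreasing order the block sizes are [3, 1].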